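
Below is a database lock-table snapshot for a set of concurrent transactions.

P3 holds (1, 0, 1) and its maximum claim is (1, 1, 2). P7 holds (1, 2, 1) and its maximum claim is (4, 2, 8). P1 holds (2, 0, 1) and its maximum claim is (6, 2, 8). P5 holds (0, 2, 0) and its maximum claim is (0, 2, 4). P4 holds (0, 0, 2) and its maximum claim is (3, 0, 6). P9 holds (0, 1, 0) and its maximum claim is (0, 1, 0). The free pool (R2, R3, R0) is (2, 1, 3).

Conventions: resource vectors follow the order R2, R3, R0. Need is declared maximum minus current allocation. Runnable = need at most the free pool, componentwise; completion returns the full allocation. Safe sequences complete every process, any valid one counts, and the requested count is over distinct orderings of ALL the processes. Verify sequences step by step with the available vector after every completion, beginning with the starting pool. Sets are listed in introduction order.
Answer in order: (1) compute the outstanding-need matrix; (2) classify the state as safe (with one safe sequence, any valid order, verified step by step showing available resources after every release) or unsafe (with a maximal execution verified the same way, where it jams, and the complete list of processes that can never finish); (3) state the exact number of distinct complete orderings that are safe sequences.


(1) Outstanding need per process (order R2, R3, R0):
  P3: (0, 1, 1)
  P7: (3, 0, 7)
  P1: (4, 2, 7)
  P5: (0, 0, 4)
  P4: (3, 0, 4)
  P9: (0, 0, 0)
(2) UNSAFE.
Key observation: the pool after P3, P4, P5, P9 is (3, 4, 6); every surviving request exceeds it in R0, so progress ends there.
Going as far as possible: P3, P4, P5, P9; after that, nothing fits. Walking it through:
  pool = (2, 1, 3)
  P3 needs (0, 1, 1) <= (2, 1, 3) -> finishes; pool += (1, 0, 1) = (3, 1, 4)
  P4 needs (3, 0, 4) <= (3, 1, 4) -> finishes; pool += (0, 0, 2) = (3, 1, 6)
  P5 needs (0, 0, 4) <= (3, 1, 6) -> finishes; pool += (0, 2, 0) = (3, 3, 6)
  P9 needs (0, 0, 0) <= (3, 3, 6) -> finishes; pool += (0, 1, 0) = (3, 4, 6)
  P7 cannot run: need (3, 0, 7) vs free (3, 4, 6) (insufficient R0)
  P1 cannot run: need (4, 2, 7) vs free (3, 4, 6) (insufficient R2 and R0)
Permanently blocked: P7 and P1.
(3) Exactly 0 of the possible complete orderings are safe sequences.


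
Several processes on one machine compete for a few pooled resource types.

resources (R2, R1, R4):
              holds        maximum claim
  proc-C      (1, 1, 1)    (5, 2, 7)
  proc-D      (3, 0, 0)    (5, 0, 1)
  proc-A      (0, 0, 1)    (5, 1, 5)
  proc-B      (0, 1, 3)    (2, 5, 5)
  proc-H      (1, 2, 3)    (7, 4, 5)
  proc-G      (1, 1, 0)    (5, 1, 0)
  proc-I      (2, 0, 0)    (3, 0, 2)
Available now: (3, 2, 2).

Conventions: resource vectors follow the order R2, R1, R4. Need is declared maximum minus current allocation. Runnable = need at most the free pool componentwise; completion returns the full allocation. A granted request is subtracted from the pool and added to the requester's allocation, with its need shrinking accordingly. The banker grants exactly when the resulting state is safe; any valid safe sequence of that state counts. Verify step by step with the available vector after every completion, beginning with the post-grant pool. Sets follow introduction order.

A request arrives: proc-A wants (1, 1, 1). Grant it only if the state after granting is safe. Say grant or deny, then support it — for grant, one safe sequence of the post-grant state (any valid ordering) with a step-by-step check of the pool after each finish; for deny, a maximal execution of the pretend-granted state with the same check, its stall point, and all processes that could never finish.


DENY — the pretend-granted state is unsafe.
Key observation: after proc-D, proc-G complete, (6, 2, 1) is the best the pool ever gets, yet each leftover process wants more R4.
Pretend the grant happened; the run proc-D, proc-G goes as far as possible. Step-by-step check:
  pool = (2, 1, 1)
  proc-D needs (2, 0, 1) <= (2, 1, 1) -> finishes; pool += (3, 0, 0) = (5, 1, 1)
  proc-G needs (4, 0, 0) <= (5, 1, 1) -> finishes; pool += (1, 1, 0) = (6, 2, 1)
  proc-C still needs (4, 1, 6) but only (6, 2, 1) is free — short on R4
  proc-A still needs (4, 0, 3) but only (6, 2, 1) is free — short on R4
  proc-B still needs (2, 4, 2) but only (6, 2, 1) is free — short on R1 and R4
  proc-H still needs (6, 2, 2) but only (6, 2, 1) is free — short on R4
  proc-I still needs (1, 0, 2) but only (6, 2, 1) is free — short on R4
Post-grant, the permanently blocked set is proc-C, proc-A, proc-B, proc-H and proc-I.


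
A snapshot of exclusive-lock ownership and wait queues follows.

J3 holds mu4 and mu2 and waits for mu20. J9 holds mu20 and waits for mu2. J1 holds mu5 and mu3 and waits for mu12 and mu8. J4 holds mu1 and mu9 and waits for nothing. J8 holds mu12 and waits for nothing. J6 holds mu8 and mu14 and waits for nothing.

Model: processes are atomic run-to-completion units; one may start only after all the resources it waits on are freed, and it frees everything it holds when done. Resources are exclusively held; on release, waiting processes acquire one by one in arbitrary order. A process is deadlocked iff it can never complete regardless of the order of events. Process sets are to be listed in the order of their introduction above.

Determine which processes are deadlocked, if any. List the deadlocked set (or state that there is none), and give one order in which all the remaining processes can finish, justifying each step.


The deadlocked set is J3 and J9.
Key observation: the waits loop around J3 -> J9 -> J3 with no way out; no other process is dragged down with it.
The rest can finish in the order J6, J8, J4, J1.
Check, step by step:
  J6 waits on nothing -> runs at once and releases mu8 and mu14
  J8 waits on nothing -> runs at once and releases mu12
  J4 waits on nothing -> runs at once and releases mu1 and mu9
  J1 waits on mu12 and mu8 — all released -> runs and releases mu5 and mu3


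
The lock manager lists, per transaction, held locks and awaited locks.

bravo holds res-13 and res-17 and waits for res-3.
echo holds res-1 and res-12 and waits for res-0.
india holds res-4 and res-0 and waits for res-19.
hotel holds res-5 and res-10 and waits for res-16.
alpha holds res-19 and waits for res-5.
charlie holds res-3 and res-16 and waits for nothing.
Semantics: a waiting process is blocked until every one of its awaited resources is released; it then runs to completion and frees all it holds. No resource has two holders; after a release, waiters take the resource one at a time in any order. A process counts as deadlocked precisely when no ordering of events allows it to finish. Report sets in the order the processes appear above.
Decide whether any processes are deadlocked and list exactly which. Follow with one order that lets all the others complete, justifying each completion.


The deadlocked set is empty.
Key observation: although several processes wait, no cycle exists — each chain bottoms out at a free runner.
A valid finishing order for the others: charlie, hotel, alpha, india, echo, bravo.
Verifying each step:
  run charlie (it waits on nothing); releases res-3 and res-16
  hotel waits on res-16 — all released -> runs and releases res-5 and res-10
  alpha waits on res-5 — all released -> runs and releases res-19
  india waits on res-19 — all released -> runs and releases res-4 and res-0
  echo waits on res-0 — all released -> runs and releases res-1 and res-12
  bravo waits on res-3 — all released -> runs and releases res-13 and res-17


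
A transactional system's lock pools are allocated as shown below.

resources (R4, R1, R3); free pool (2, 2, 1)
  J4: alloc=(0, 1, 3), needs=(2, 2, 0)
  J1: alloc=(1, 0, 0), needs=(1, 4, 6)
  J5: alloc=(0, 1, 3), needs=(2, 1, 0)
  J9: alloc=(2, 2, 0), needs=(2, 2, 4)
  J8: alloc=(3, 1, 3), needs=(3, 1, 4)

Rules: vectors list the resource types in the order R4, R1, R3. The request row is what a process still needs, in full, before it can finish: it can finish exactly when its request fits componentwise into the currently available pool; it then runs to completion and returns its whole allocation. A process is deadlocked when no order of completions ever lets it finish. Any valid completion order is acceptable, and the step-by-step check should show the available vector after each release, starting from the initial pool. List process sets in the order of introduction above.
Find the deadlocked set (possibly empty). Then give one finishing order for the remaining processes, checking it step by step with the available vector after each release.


No process is deadlocked.
Key observation: beginning at J5, releases accumulate fast enough that every process eventually fits.
One completion order for the rest: J5, J4, J9, J8, J1. Verifying each step:
  pool = (2, 2, 1)
  run J5 (needs (2, 1, 0), free (2, 2, 1)); after release of (0, 1, 3) the pool is (2, 3, 4)
  run J4 (needs (2, 2, 0), free (2, 3, 4)); after release of (0, 1, 3) the pool is (2, 4, 7)
  run J9 (needs (2, 2, 4), free (2, 4, 7)); after release of (2, 2, 0) the pool is (4, 6, 7)
  run J8 (needs (3, 1, 4), free (4, 6, 7)); after release of (3, 1, 3) the pool is (7, 7, 10)
  run J1 (needs (1, 4, 6), free (7, 7, 10)); after release of (1, 0, 0) the pool is (8, 7, 10)


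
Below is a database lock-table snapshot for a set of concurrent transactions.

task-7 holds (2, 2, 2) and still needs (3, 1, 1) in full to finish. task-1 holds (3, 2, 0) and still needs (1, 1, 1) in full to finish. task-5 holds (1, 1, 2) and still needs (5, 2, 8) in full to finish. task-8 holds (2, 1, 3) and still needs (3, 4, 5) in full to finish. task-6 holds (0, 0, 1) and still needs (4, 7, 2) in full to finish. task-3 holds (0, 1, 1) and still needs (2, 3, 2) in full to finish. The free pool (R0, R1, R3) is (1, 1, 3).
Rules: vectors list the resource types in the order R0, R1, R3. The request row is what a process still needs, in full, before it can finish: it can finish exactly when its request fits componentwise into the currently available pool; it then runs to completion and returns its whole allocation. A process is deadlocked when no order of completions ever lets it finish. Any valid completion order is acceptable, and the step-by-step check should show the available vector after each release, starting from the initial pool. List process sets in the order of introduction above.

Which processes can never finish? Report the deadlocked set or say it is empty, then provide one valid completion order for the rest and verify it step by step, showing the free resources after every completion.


The deadlocked set is empty.
Key observation: there is always a runnable process — task-1 first — so the state unwinds completely.
One completion order for the rest: task-1, task-7, task-8, task-3, task-6, task-5. Check, step by step:
  pool = (1, 1, 3)
  task-1 needs (1, 1, 1) <= (1, 1, 3) -> finishes; pool += (3, 2, 0) = (4, 3, 3)
  task-7 needs (3, 1, 1) <= (4, 3, 3) -> finishes; pool += (2, 2, 2) = (6, 5, 5)
  task-8 needs (3, 4, 5) <= (6, 5, 5) -> finishes; pool += (2, 1, 3) = (8, 6, 8)
  task-3 needs (2, 3, 2) <= (8, 6, 8) -> finishes; pool += (0, 1, 1) = (8, 7, 9)
  task-6 needs (4, 7, 2) <= (8, 7, 9) -> finishes; pool += (0, 0, 1) = (8, 7, 10)
  task-5 needs (5, 2, 8) <= (8, 7, 10) -> finishes; pool += (1, 1, 2) = (9, 8, 12)


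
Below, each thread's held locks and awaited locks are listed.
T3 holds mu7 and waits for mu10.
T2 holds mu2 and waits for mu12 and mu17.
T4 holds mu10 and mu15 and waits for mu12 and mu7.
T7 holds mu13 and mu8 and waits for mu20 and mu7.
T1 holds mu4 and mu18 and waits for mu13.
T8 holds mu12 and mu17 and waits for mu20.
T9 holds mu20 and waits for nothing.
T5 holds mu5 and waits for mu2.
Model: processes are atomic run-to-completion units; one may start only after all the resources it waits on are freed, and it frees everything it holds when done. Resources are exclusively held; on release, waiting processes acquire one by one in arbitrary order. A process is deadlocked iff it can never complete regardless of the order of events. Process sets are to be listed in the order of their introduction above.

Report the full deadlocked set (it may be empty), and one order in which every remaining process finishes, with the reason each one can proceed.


Deadlocked set: T3, T4, T7 and T1.
Key observation: the cycle T3 -> T4 -> T3 can never break — each member waits on the next; T7 and T1 wait into the deadlock from upstream.
One completion order for the rest: T9, T8, T2, T5.
Step-by-step check:
  run T9 (it waits on nothing); releases mu20
  T8: everything it awaited (mu20) is free; runs, freeing mu12 and mu17
  T2: everything it awaited (mu12 and mu17) is free; runs, freeing mu2
  T5: everything it awaited (mu2) is free; runs, freeing mu5


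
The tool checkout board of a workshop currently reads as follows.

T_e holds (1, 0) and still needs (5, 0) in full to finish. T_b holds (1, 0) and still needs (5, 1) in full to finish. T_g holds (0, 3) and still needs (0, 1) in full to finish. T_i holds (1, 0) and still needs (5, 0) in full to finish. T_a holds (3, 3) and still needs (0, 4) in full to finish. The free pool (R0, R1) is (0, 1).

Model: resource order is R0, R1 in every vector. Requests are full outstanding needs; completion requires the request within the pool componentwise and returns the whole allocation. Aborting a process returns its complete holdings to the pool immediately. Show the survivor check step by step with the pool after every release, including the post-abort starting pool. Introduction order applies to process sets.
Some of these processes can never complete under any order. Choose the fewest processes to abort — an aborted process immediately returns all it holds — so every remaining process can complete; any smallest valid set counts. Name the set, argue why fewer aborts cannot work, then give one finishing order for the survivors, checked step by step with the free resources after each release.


Abort T_b and T_i.
Key observation: aborting T_b and T_i returns (2, 0), and T_e — hopeless before — runs at step 3 with the returned capacity in the pool.
Why nothing smaller works — every single abort fails: T_e alone leaves T_b blocked (short on R0); T_b alone leaves T_e blocked (short on R0); T_g alone leaves T_e blocked (short on R0); T_i alone leaves T_e blocked (short on R0); T_a alone leaves T_e blocked (short on R0).
Survivors finish in the order: T_g, T_a, T_e. Step-by-step check (pool after the aborts first):
  pool = (2, 1)
  T_g: need (0, 1) fits (2, 1); releases (0, 3), pool now (2, 4)
  T_a: need (0, 4) fits (2, 4); releases (3, 3), pool now (5, 7)
  T_e: need (5, 0) fits (5, 7); releases (1, 0), pool now (6, 7)


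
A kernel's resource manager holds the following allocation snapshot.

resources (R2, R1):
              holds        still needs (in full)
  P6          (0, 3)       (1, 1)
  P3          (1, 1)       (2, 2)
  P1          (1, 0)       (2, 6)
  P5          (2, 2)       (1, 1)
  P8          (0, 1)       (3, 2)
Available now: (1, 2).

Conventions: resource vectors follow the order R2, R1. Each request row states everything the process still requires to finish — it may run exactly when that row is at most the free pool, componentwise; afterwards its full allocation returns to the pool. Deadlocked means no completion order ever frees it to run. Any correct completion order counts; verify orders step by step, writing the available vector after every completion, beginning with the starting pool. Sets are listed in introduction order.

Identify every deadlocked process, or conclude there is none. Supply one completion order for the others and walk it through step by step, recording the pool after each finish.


The deadlocked set is empty.
Key observation: beginning at P6, releases accumulate fast enough that every process eventually fits.
One completion order for the rest: P6, P5, P1, P3, P8. Verifying each step:
  pool = (1, 2)
  P6: need (1, 1) fits (1, 2); releases (0, 3), pool now (1, 5)
  P5: need (1, 1) fits (1, 5); releases (2, 2), pool now (3, 7)
  P1: need (2, 6) fits (3, 7); releases (1, 0), pool now (4, 7)
  P3: need (2, 2) fits (4, 7); releases (1, 1), pool now (5, 8)
  P8: need (3, 2) fits (5, 8); releases (0, 1), pool now (5, 9)


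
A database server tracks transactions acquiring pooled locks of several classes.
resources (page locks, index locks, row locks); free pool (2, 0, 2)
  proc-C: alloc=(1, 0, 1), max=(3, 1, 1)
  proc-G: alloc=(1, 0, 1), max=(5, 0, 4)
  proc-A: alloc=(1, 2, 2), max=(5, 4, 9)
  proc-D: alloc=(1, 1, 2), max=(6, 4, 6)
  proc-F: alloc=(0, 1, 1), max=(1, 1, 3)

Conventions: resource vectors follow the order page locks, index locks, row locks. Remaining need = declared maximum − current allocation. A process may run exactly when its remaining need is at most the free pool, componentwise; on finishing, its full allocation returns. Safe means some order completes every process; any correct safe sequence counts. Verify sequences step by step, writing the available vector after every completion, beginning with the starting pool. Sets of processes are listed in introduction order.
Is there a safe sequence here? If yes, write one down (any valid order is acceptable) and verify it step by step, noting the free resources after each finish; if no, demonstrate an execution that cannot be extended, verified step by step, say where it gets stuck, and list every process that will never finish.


The state is UNSAFE.
Key observation: once proc-F, proc-C finish, the pool peaks at (3, 1, 4) — and every remaining process still needs more page locks than that.
A maximal execution: proc-F, proc-C — then nothing else fits. Walking it through:
  pool = (2, 0, 2)
  proc-F: need (1, 0, 2) fits (2, 0, 2); releases (0, 1, 1), pool now (2, 1, 3)
  proc-C: need (2, 1, 0) fits (2, 1, 3); releases (1, 0, 1), pool now (3, 1, 4)
  blocked: proc-G wants (4, 0, 3), pool (3, 1, 4) — not enough page locks
  blocked: proc-A wants (4, 2, 7), pool (3, 1, 4) — not enough page locks, index locks and row locks
  blocked: proc-D wants (5, 3, 4), pool (3, 1, 4) — not enough page locks and index locks
Permanently blocked: proc-G, proc-A and proc-D.


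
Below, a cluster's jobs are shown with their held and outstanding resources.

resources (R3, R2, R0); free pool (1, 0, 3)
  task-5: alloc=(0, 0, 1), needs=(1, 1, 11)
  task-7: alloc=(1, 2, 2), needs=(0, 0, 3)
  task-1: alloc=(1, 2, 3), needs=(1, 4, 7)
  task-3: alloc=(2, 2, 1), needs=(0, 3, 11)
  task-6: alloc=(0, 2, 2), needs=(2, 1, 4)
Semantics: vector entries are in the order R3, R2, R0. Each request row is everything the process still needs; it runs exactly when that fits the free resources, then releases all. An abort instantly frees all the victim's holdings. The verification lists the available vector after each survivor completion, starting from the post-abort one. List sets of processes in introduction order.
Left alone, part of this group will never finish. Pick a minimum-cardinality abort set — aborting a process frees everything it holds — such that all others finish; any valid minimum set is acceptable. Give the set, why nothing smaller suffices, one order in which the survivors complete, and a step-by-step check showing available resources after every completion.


The answer: abort task-3.
Key observation: the returned (2, 2, 1) from task-3 is what brings task-5 — unrunnable before, under any order — into play at step 4.
Why nothing smaller works: aborting no one leaves the state deadlocked as given.
The survivors complete as task-7, task-6, task-1, task-5. Step-by-step check (starting from the post-abort pool):
  pool = (3, 2, 4)
  task-7 needs (0, 0, 3) <= (3, 2, 4) -> finishes; pool += (1, 2, 2) = (4, 4, 6)
  task-6 needs (2, 1, 4) <= (4, 4, 6) -> finishes; pool += (0, 2, 2) = (4, 6, 8)
  task-1 needs (1, 4, 7) <= (4, 6, 8) -> finishes; pool += (1, 2, 3) = (5, 8, 11)
  task-5 needs (1, 1, 11) <= (5, 8, 11) -> finishes; pool += (0, 0, 1) = (5, 8, 12)


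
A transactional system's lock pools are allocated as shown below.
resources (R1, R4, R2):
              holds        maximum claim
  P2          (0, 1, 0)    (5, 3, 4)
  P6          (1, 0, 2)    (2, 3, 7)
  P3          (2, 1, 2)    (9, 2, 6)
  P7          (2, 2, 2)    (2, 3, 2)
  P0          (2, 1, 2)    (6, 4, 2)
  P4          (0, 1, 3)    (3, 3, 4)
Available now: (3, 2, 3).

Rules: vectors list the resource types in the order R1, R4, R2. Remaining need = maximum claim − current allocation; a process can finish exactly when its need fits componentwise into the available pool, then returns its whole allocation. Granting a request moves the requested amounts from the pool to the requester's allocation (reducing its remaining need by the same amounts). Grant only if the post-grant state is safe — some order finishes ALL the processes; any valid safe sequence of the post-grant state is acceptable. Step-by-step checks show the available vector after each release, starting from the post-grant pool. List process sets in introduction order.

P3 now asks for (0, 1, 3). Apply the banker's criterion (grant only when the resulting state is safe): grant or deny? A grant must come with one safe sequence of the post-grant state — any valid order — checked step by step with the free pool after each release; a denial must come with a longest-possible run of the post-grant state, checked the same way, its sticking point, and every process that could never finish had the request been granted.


GRANT: granting preserves safety; a valid post-grant sequence is P7, P4, P0, P6, P3, P2.
Key observation: even at the reduced pool (3, 1, 0), P7 fits immediately, so safety survives the grant.
Verifying the post-grant state step by step:
  pool = (3, 1, 0)
  run P7 (needs (0, 1, 0), free (3, 1, 0)); after release of (2, 2, 2) the pool is (5, 3, 2)
  run P4 (needs (3, 2, 1), free (5, 3, 2)); after release of (0, 1, 3) the pool is (5, 4, 5)
  run P0 (needs (4, 3, 0), free (5, 4, 5)); after release of (2, 1, 2) the pool is (7, 5, 7)
  run P6 (needs (1, 3, 5), free (7, 5, 7)); after release of (1, 0, 2) the pool is (8, 5, 9)
  run P3 (needs (7, 0, 1), free (8, 5, 9)); after release of (2, 2, 5) the pool is (10, 7, 14)
  run P2 (needs (5, 2, 4), free (10, 7, 14)); after release of (0, 1, 0) the pool is (10, 8, 14)


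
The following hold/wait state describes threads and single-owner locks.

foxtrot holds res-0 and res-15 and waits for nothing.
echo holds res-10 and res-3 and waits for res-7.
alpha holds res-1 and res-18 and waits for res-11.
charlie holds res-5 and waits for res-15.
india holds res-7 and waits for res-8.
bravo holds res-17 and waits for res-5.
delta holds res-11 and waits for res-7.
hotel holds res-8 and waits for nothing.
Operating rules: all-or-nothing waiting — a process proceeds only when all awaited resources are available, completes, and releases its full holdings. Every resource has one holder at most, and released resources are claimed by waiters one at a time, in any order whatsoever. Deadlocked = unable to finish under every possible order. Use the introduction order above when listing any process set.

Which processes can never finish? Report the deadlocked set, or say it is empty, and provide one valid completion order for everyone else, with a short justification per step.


The deadlocked set is empty.
Key observation: every chain of waits terminates; starting from the processes that wait on nothing, all the rest unlock in turn.
The rest can finish in the order hotel, foxtrot, india, delta, echo, charlie, alpha, bravo.
Check, step by step:
  hotel: no waits; runs immediately, freeing res-8
  foxtrot: no waits; runs immediately, freeing res-0 and res-15
  run india (all its waits — res-8 — are resolved); releases res-7
  run delta (all its waits — res-7 — are resolved); releases res-11
  run echo (all its waits — res-7 — are resolved); releases res-10 and res-3
  run charlie (all its waits — res-15 — are resolved); releases res-5
  run alpha (all its waits — res-11 — are resolved); releases res-1 and res-18
  run bravo (all its waits — res-5 — are resolved); releases res-17


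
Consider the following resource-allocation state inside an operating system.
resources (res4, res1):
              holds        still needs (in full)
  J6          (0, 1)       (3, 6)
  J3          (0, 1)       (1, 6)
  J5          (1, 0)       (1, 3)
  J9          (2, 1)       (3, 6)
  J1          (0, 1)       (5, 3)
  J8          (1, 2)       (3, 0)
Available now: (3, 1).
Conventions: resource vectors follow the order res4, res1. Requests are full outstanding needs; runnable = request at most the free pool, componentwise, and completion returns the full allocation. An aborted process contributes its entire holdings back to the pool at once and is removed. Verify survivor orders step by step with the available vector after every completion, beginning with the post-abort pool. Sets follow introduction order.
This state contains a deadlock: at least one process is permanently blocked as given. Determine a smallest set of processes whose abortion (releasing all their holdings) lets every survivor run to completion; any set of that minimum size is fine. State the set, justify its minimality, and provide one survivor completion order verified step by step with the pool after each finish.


Minimum abort set: J6 and J3.
Key observation: J9 had no path to completion before; after the abort of J6 and J3 ((0, 2) returned), step 4 is where it fits.
Minimality, checking each single-abort alternative: J6 alone leaves J3 blocked (short on res1); J3 alone leaves J6 blocked (short on res1); J5 alone leaves J6 blocked (short on res1); J9 alone leaves J6 blocked (short on res1); J1 alone leaves J6 blocked (short on res1); J8 alone leaves J6 blocked (short on res1).
The survivors complete as J8, J5, J1, J9. Check, step by step (starting from the post-abort pool):
  pool = (3, 3)
  J8 needs (3, 0) <= (3, 3) -> finishes; pool += (1, 2) = (4, 5)
  J5 needs (1, 3) <= (4, 5) -> finishes; pool += (1, 0) = (5, 5)
  J1 needs (5, 3) <= (5, 5) -> finishes; pool += (0, 1) = (5, 6)
  J9 needs (3, 6) <= (5, 6) -> finishes; pool += (2, 1) = (7, 7)


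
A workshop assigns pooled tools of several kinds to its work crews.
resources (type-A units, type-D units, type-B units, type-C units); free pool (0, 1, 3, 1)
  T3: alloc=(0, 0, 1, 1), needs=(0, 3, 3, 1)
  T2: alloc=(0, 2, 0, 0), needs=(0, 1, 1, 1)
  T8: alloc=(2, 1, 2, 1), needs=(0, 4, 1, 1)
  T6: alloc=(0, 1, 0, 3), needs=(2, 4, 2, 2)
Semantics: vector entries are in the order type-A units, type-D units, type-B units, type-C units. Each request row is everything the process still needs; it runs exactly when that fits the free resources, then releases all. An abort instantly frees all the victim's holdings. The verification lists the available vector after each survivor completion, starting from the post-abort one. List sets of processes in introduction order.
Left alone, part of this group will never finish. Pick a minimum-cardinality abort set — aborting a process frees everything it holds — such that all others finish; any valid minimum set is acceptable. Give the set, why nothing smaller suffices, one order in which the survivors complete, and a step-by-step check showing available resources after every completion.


The answer: abort T8.
Key observation: no ordering could ever have run T6 before the abort of T8; with (2, 1, 2, 1) back in the pool it fits at step 3.
No smaller set exists: with zero aborts the deadlock remains.
Survivors finish in the order: T2, T3, T6. Step-by-step check (pool after the aborts first):
  pool = (2, 2, 5, 2)
  T2 needs (0, 1, 1, 1) <= (2, 2, 5, 2) -> finishes; pool += (0, 2, 0, 0) = (2, 4, 5, 2)
  T3 needs (0, 3, 3, 1) <= (2, 4, 5, 2) -> finishes; pool += (0, 0, 1, 1) = (2, 4, 6, 3)
  T6 needs (2, 4, 2, 2) <= (2, 4, 6, 3) -> finishes; pool += (0, 1, 0, 3) = (2, 5, 6, 6)


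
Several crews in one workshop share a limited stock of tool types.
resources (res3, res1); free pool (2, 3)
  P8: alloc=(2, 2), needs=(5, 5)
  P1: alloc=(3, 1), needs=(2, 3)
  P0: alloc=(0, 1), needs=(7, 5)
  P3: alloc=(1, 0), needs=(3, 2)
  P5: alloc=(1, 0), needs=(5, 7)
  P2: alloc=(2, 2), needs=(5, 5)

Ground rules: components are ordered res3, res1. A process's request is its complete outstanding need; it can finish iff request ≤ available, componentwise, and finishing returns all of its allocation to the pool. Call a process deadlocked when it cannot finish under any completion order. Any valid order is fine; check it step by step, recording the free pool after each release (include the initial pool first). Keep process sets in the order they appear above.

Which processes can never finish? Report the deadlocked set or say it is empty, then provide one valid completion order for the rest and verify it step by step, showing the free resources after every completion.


Deadlocked set: P8, P0, P5 and P2.
Key observation: the wall is res1: completing P1, P3 brings the pool only to (6, 4), and all the rest need more.
The rest can finish in the order P1, P3. Check, step by step:
  pool = (2, 3)
  P1: need (2, 3) fits (2, 3); releases (3, 1), pool now (5, 4)
  P3: need (3, 2) fits (5, 4); releases (1, 0), pool now (6, 4)
None of the blocked processes ever fits:
  P8 still needs (5, 5) but only (6, 4) is free — short on res1
  P0 still needs (7, 5) but only (6, 4) is free — short on res3 and res1
  P5 still needs (5, 7) but only (6, 4) is free — short on res1
  P2 still needs (5, 5) but only (6, 4) is free — short on res1


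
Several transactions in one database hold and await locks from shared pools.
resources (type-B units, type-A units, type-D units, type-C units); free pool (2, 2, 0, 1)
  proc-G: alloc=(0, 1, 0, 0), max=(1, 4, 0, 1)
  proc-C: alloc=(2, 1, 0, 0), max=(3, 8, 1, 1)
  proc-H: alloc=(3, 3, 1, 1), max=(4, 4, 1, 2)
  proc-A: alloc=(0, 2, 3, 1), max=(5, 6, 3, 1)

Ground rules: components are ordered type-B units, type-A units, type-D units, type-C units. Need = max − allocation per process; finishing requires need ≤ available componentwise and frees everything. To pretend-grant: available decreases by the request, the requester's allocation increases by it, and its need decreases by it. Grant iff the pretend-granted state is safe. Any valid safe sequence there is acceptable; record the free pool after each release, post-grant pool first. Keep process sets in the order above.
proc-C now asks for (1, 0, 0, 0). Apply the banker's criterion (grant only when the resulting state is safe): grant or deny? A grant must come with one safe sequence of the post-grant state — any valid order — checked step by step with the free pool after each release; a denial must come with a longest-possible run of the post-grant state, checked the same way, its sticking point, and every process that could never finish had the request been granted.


DENY. Granting would leave the state unsafe.
Key observation: after proc-H, proc-G the pool peaks at (4, 6, 1, 2), and each blocked process is short somewhere: proc-C on type-A units; proc-A on type-B units.
Pretend the grant happened; the run proc-H, proc-G goes as far as possible. Check, step by step:
  pool = (1, 2, 0, 1)
  proc-H: need (1, 1, 0, 1) fits (1, 2, 0, 1); releases (3, 3, 1, 1), pool now (4, 5, 1, 2)
  proc-G: need (1, 3, 0, 1) fits (4, 5, 1, 2); releases (0, 1, 0, 0), pool now (4, 6, 1, 2)
  blocked: proc-C wants (0, 7, 1, 1), pool (4, 6, 1, 2) — not enough type-A units
  blocked: proc-A wants (5, 4, 0, 0), pool (4, 6, 1, 2) — not enough type-B units
Had the request been granted, proc-C and proc-A could never finish.


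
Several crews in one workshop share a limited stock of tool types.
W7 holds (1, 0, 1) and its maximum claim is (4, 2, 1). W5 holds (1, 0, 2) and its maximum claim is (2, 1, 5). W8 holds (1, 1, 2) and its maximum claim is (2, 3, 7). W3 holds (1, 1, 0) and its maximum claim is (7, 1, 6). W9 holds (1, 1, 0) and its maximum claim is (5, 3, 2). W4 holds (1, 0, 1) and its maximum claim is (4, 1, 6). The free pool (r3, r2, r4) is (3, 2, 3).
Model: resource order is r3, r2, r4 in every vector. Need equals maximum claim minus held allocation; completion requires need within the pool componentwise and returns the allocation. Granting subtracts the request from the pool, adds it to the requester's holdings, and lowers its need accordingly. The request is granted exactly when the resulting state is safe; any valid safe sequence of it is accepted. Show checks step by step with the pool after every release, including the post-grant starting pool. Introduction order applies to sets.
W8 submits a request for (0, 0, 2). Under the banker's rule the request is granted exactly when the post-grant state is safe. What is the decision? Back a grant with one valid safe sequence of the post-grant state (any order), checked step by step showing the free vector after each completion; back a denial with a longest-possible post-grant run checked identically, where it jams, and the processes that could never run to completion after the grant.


DENY. Granting would leave the state unsafe.
Key observation: the pool after W7, W9 is (5, 3, 2); every surviving request exceeds it in r4, so progress ends there.
Pretend the grant happened; the run W7, W9 goes as far as possible. Check, step by step:
  pool = (3, 2, 1)
  run W7 (needs (3, 2, 0), free (3, 2, 1)); after release of (1, 0, 1) the pool is (4, 2, 2)
  run W9 (needs (4, 2, 2), free (4, 2, 2)); after release of (1, 1, 0) the pool is (5, 3, 2)
  W5 still needs (1, 1, 3) but only (5, 3, 2) is free — short on r4
  W8 still needs (1, 2, 3) but only (5, 3, 2) is free — short on r4
  W3 still needs (6, 0, 6) but only (5, 3, 2) is free — short on r3 and r4
  W4 still needs (3, 1, 5) but only (5, 3, 2) is free — short on r4
Post-grant, the permanently blocked set is W5, W8, W3 and W4.


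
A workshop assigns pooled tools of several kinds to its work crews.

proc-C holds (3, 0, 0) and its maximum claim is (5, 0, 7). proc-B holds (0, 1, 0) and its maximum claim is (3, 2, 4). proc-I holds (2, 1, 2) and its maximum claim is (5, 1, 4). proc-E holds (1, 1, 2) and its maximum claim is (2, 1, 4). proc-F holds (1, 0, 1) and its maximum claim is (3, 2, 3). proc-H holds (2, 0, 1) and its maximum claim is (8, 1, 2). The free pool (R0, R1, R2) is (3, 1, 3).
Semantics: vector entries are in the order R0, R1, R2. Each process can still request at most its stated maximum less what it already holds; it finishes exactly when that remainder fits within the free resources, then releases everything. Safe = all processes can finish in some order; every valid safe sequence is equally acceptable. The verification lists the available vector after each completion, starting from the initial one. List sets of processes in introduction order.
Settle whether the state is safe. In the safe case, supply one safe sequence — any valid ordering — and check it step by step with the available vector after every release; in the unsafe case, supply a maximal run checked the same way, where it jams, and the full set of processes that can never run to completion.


The state is SAFE; one workable sequence: proc-E, proc-F, proc-B, proc-I, proc-H, proc-C.
Key observation: proc-F is the earliest step where a requested resource binds exactly: need (2, 2, 2), pool (4, 2, 5) at its turn.
Check, step by step:
  pool = (3, 1, 3)
  run proc-E (needs (1, 0, 2), free (3, 1, 3)); after release of (1, 1, 2) the pool is (4, 2, 5)
  run proc-F (needs (2, 2, 2), free (4, 2, 5)); after release of (1, 0, 1) the pool is (5, 2, 6)
  run proc-B (needs (3, 1, 4), free (5, 2, 6)); after release of (0, 1, 0) the pool is (5, 3, 6)
  run proc-I (needs (3, 0, 2), free (5, 3, 6)); after release of (2, 1, 2) the pool is (7, 4, 8)
  run proc-H (needs (6, 1, 1), free (7, 4, 8)); after release of (2, 0, 1) the pool is (9, 4, 9)
  run proc-C (needs (2, 0, 7), free (9, 4, 9)); after release of (3, 0, 0) the pool is (12, 4, 9)


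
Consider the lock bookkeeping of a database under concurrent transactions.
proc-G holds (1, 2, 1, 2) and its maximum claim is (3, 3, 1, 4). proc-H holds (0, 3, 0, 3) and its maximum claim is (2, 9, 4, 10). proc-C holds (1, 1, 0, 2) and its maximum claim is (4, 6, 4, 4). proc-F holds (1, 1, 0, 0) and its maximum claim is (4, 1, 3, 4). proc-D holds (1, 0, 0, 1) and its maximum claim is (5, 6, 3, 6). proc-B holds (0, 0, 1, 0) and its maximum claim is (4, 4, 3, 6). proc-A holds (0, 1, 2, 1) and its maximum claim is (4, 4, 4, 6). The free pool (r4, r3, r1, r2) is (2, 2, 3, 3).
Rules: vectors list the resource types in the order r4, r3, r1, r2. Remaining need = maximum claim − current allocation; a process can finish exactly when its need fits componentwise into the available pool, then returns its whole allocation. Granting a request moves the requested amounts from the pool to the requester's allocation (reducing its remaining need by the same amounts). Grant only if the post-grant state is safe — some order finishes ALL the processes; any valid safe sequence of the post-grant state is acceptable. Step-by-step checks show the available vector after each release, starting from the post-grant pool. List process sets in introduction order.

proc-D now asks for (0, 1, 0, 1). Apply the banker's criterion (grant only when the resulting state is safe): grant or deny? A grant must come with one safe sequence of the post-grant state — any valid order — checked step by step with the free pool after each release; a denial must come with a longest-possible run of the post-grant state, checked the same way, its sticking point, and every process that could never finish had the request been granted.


DENY. Granting would leave the state unsafe.
Key observation: after proc-G, proc-F the pool peaks at (4, 4, 4, 4), and each blocked process is short somewhere: proc-H on r3, r2; proc-C on r3; proc-D on r3; proc-B on r2; proc-A on r2.
Pretend the grant happened; the run proc-G, proc-F goes as far as possible. Step-by-step check:
  pool = (2, 1, 3, 2)
  run proc-G (needs (2, 1, 0, 2), free (2, 1, 3, 2)); after release of (1, 2, 1, 2) the pool is (3, 3, 4, 4)
  run proc-F (needs (3, 0, 3, 4), free (3, 3, 4, 4)); after release of (1, 1, 0, 0) the pool is (4, 4, 4, 4)
  blocked: proc-H wants (2, 6, 4, 7), pool (4, 4, 4, 4) — not enough r3 and r2
  blocked: proc-C wants (3, 5, 4, 2), pool (4, 4, 4, 4) — not enough r3
  blocked: proc-D wants (4, 5, 3, 4), pool (4, 4, 4, 4) — not enough r3
  blocked: proc-B wants (4, 4, 2, 6), pool (4, 4, 4, 4) — not enough r2
  blocked: proc-A wants (4, 3, 2, 5), pool (4, 4, 4, 4) — not enough r2
Processes that could never finish after the grant: proc-H, proc-C, proc-D, proc-B and proc-A.


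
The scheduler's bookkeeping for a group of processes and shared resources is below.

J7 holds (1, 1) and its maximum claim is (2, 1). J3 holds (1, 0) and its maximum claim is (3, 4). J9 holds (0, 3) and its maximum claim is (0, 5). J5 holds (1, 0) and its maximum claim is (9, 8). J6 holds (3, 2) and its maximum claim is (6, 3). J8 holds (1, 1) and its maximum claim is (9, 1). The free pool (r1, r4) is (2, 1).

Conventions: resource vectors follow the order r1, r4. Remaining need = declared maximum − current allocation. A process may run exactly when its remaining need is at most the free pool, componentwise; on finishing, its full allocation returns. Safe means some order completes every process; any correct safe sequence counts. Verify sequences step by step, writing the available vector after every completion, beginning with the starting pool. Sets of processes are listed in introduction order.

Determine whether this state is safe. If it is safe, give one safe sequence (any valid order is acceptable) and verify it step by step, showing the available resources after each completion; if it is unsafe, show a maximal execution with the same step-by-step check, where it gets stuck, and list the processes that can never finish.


The state is UNSAFE.
Key observation: after J7, J9, J3, J6 complete, (7, 7) is the best the pool ever gets, yet each leftover process wants more r1.
Going as far as possible: J7, J9, J3, J6; after that, nothing fits. Verifying each step:
  pool = (2, 1)
  run J7 (needs (1, 0), free (2, 1)); after release of (1, 1) the pool is (3, 2)
  run J9 (needs (0, 2), free (3, 2)); after release of (0, 3) the pool is (3, 5)
  run J3 (needs (2, 4), free (3, 5)); after release of (1, 0) the pool is (4, 5)
  run J6 (needs (3, 1), free (4, 5)); after release of (3, 2) the pool is (7, 7)
  blocked: J5 wants (8, 8), pool (7, 7) — not enough r1 and r4
  blocked: J8 wants (8, 0), pool (7, 7) — not enough r1
Processes that can never finish: J5 and J8.
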